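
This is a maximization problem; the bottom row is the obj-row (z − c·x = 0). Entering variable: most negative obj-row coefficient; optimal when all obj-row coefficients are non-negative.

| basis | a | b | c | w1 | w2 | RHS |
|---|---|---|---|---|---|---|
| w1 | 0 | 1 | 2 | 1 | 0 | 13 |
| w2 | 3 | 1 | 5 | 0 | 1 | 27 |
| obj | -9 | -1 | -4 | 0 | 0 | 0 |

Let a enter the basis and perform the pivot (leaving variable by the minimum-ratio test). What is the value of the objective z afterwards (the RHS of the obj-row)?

Ratio test on column a — row 1: entry 0 ≤ 0; row 2: 27/3 = 9. Minimum is 9 at row 2 (w2 leaves); pivot element 3.
Pivot on row 2; the obj-row RHS becomes 0 − (-9)·9 = 81.

81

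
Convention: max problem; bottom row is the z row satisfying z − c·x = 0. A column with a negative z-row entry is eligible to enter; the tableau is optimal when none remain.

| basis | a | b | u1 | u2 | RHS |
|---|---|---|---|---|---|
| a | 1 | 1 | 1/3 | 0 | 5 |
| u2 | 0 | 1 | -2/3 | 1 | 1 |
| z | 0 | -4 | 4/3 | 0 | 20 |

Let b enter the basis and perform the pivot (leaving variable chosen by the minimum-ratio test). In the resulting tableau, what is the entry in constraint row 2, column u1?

Ratio test on column b — row 1: 5/1 = 5; row 2: 1/1 = 1. Minimum is 1 at row 2 (u2 leaves); pivot element 1.
Divide row 2 by 1; eliminate column b from the other rows.
In the new row 2, the u1 entry is the old entry divided by the pivot: (-2/3)/1 = -2/3.

-2/3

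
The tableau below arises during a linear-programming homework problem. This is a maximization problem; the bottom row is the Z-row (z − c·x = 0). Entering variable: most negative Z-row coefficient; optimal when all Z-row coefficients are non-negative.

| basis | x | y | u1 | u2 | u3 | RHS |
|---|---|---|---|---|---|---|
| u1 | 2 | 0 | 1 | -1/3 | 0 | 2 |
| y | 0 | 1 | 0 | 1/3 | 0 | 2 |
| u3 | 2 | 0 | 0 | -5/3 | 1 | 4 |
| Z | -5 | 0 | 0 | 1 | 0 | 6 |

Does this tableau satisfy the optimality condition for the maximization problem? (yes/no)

The Z-row has a negative entry -5 in column x, so it is not optimal.

no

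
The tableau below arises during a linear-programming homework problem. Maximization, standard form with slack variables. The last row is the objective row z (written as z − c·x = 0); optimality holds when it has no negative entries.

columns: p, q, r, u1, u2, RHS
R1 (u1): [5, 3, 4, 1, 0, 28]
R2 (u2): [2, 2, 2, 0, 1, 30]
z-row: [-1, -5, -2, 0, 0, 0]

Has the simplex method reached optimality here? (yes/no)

no

The z-row has a negative entry -5 in column q, so it is not optimal.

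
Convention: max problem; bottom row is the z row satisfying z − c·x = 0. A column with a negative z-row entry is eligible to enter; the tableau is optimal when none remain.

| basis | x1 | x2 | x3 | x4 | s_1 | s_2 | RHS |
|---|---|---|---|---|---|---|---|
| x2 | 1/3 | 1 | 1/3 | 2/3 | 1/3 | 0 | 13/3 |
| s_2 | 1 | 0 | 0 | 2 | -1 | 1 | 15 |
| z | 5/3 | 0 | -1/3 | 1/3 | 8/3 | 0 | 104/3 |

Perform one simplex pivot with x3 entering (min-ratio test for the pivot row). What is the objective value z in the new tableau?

Ratio test on column x3 — row 1: (13/3)/(1/3) = 13; row 2: entry 0 ≤ 0. Minimum is 13 at row 1 (x2 leaves); pivot element 1/3.
Pivot on row 1; the z-row RHS becomes 104/3 − (-1/3)·13 = 39.

39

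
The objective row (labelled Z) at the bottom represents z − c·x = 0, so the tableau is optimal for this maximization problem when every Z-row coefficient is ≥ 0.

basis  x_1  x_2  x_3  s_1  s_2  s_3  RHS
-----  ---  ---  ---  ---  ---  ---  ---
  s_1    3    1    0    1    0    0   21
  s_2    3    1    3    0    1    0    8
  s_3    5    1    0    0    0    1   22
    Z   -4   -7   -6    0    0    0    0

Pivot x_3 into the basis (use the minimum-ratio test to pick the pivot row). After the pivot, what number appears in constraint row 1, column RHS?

Ratio test on column x_3 — row 1: entry 0 ≤ 0; row 2: 8/3 = 8/3; row 3: entry 0 ≤ 0. Minimum is 8/3 at row 2 (s_2 leaves); pivot element 3.
Divide row 2 by 3; eliminate column x_3 from the other rows.
Row 1 update in column RHS: 21 − 0·(8/3) = 21.

21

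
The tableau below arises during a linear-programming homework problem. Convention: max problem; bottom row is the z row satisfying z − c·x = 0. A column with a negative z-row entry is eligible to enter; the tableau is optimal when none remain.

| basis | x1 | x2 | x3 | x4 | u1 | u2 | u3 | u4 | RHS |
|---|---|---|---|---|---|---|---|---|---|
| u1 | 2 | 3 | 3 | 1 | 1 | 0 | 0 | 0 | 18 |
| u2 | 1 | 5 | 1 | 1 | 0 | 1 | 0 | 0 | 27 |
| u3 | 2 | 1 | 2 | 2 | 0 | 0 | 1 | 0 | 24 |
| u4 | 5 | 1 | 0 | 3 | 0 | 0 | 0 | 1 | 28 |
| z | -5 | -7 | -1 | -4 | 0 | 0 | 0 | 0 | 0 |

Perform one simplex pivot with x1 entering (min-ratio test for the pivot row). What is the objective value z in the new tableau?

Ratio test on column x1 — row 1: 18/2 = 9; row 2: 27/1 = 27; row 3: 24/2 = 12; row 4: 28/5 = 28/5. Minimum is 28/5 at row 4 (u4 leaves); pivot element 5.
Pivot on row 4; the z-row RHS becomes 0 − (-5)·(28/5) = 28.

28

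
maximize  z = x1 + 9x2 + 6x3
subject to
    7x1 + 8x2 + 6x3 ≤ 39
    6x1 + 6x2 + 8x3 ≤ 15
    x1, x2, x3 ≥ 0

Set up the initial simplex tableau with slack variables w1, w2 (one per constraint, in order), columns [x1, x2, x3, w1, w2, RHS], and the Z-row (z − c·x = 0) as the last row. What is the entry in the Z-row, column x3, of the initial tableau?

The Z-row carries the negated objective coefficients: the x3 entry is -6.

-6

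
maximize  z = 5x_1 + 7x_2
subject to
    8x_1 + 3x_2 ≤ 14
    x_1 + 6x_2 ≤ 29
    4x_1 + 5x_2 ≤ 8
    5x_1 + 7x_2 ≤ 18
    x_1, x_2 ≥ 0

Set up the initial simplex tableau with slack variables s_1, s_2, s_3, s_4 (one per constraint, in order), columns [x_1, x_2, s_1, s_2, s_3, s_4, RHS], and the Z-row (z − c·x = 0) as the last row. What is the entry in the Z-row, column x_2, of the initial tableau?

-7

The Z-row carries the negated objective coefficients: the x_2 entry is -7.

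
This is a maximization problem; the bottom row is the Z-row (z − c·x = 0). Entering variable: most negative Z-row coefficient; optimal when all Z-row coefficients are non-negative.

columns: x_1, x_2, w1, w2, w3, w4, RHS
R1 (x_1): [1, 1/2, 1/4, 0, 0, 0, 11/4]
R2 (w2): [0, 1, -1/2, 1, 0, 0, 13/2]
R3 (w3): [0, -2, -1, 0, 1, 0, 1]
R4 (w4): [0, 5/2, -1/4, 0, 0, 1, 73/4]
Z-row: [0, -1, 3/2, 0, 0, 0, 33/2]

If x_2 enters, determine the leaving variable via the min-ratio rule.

x_1

Column x_2 entries and ratios — x_1: (11/4)/(1/2) = 11/2; w2: (13/2)/1 = 13/2; w3: -2 ≤ 0, skip; w4: (73/4)/(5/2) = 73/10.
Smallest ratio is 11/2 in the row of x_1, so x_1 leaves.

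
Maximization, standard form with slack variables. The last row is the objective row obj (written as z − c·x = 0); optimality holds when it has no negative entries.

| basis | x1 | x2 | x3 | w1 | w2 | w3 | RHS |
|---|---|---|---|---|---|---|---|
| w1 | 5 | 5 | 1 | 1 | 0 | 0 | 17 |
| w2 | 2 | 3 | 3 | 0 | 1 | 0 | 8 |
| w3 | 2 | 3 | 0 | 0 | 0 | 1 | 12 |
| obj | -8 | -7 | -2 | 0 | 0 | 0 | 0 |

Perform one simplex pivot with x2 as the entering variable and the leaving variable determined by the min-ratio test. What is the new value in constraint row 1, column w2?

Ratio test on column x2 — row 1: 17/5 = 17/5; row 2: 8/3 = 8/3; row 3: 12/3 = 4. Minimum is 8/3 at row 2 (w2 leaves); pivot element 3.
Divide row 2 by 3; eliminate column x2 from the other rows.
Row 1 update in column w2: 0 − 5·(1/3) = -5/3.

-5/3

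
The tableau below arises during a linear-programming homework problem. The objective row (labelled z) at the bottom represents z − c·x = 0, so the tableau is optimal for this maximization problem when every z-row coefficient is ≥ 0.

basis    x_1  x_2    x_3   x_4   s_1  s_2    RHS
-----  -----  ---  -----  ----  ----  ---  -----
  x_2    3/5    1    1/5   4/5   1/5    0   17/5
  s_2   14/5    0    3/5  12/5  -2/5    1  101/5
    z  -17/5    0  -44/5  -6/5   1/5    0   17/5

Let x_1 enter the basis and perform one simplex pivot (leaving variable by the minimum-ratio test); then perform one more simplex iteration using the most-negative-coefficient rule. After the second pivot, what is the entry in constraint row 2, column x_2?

-3

Ratio test on column x_1 — row 1: (17/5)/(3/5) = 17/3; row 2: (101/5)/(14/5) = 101/14. Minimum is 17/3 at row 1 (x_2 leaves); pivot element 3/5.
Divide row 1 by 3/5; eliminate column x_1 from the other rows.
Second iteration: most negative z-row entry is -23/3 in column x_3, so x_3 enters.
Ratio test on column x_3 — row 1: (17/3)/(1/3) = 17; row 2: entry -1/3 ≤ 0. Minimum is 17 at row 1 (x_1 leaves); pivot element 1/3.
Divide row 1 by 1/3; eliminate column x_3 from the other rows.
After both pivots, the entry at constraint row 2, column x_2 is -3.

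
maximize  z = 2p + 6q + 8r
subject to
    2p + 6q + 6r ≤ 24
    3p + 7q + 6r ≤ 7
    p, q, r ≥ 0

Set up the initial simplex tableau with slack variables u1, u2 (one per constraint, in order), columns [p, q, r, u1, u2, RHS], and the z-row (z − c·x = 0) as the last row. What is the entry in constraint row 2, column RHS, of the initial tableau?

The RHS of constraint 2 is b_2 = 7.

7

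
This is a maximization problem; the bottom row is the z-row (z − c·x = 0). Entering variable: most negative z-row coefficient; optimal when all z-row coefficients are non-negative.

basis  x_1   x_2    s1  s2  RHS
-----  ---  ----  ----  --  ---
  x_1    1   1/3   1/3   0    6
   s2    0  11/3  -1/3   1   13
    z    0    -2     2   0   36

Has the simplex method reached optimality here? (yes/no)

no

The z-row has a negative entry -2 in column x_2, so it is not optimal.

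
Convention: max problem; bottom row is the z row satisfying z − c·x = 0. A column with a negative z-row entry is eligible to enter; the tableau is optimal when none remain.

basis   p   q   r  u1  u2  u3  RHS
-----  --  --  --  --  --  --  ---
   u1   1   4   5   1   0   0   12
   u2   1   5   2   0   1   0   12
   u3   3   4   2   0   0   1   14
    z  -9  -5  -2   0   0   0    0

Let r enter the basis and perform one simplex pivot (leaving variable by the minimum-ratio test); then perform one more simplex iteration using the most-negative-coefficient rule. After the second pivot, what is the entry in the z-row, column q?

Ratio test on column r — row 1: 12/5 = 12/5; row 2: 12/2 = 6; row 3: 14/2 = 7. Minimum is 12/5 at row 1 (u1 leaves); pivot element 5.
Divide row 1 by 5; eliminate column r from the other rows.
Second iteration: most negative z-row entry is -43/5 in column p, so p enters.
Ratio test on column p — row 1: (12/5)/(1/5) = 12; row 2: (36/5)/(3/5) = 12; row 3: (46/5)/(13/5) = 46/13. Minimum is 46/13 at row 3 (u3 leaves); pivot element 13/5.
Divide row 3 by 13/5; eliminate column p from the other rows.
After both pivots, the entry at the z-row, column q is 59/13.

59/13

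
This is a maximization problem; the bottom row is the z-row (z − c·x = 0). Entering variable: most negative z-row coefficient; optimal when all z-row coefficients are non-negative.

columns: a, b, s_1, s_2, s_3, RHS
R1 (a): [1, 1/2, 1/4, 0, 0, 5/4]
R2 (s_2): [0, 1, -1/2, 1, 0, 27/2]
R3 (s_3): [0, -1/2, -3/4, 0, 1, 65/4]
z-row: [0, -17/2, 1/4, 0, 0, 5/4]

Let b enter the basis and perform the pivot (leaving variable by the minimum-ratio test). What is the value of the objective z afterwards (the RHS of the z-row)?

45/2

Ratio test on column b — row 1: (5/4)/(1/2) = 5/2; row 2: (27/2)/1 = 27/2; row 3: entry -1/2 ≤ 0. Minimum is 5/2 at row 1 (a leaves); pivot element 1/2.
Pivot on row 1; the z-row RHS becomes 5/4 − (-17/2)·(5/2) = 45/2.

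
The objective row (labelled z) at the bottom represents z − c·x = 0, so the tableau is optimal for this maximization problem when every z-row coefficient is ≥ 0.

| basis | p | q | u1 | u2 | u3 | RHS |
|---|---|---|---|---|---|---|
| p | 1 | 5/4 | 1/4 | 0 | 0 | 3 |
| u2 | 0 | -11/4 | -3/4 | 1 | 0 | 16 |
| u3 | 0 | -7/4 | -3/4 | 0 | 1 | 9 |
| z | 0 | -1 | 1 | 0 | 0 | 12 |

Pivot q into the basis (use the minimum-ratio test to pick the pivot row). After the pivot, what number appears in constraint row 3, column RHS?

66/5

Ratio test on column q — row 1: 3/(5/4) = 12/5; row 2: entry -11/4 ≤ 0; row 3: entry -7/4 ≤ 0. Minimum is 12/5 at row 1 (p leaves); pivot element 5/4.
Divide row 1 by 5/4; eliminate column q from the other rows.
Row 3 update in column RHS: 9 − (-7/4)·(12/5) = 66/5.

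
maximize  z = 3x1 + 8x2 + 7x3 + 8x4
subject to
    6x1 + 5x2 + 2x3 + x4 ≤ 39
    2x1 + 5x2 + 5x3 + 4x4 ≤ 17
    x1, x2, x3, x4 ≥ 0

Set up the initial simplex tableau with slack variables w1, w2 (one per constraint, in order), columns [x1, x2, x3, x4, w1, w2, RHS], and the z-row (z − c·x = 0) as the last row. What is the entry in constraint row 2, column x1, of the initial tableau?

2

Constraint 2 has coefficient 2 on x1.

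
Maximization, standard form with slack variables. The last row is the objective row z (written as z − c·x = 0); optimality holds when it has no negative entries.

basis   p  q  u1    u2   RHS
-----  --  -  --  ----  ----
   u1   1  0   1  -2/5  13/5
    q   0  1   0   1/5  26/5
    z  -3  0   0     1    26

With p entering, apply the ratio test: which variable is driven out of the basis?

Column p entries and ratios — u1: (13/5)/1 = 13/5; q: 0 ≤ 0, skip.
Smallest ratio is 13/5 in the row of u1, so u1 leaves.

u1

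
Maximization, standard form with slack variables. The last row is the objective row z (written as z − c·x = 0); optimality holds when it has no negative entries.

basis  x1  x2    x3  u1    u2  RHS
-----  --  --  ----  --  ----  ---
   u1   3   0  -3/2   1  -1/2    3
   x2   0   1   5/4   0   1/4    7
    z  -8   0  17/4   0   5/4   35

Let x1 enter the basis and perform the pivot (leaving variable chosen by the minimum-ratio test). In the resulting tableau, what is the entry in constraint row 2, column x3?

5/4

Ratio test on column x1 — row 1: 3/3 = 1; row 2: entry 0 ≤ 0. Minimum is 1 at row 1 (u1 leaves); pivot element 3.
Divide row 1 by 3; eliminate column x1 from the other rows.
Row 2 update in column x3: 5/4 − 0·(-1/2) = 5/4.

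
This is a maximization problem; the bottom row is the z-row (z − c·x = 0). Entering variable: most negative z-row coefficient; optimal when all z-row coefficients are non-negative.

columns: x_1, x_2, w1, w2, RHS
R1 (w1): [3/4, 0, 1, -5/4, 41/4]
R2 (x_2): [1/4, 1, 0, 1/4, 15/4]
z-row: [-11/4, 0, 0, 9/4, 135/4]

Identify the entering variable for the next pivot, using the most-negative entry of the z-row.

Negative z-row entries: x_1: -11/4.
The most negative is -11/4 in column x_1, so x_1 enters.

x_1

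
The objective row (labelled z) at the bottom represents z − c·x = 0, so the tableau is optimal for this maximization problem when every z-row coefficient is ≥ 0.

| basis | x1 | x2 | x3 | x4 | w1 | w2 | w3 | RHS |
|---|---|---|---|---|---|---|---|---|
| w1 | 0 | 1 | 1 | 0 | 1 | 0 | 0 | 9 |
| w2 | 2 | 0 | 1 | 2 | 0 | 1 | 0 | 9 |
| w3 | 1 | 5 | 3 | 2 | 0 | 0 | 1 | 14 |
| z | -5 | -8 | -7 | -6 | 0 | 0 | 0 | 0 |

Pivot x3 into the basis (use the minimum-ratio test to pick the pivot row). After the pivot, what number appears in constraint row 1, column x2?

Ratio test on column x3 — row 1: 9/1 = 9; row 2: 9/1 = 9; row 3: 14/3 = 14/3. Minimum is 14/3 at row 3 (w3 leaves); pivot element 3.
Divide row 3 by 3; eliminate column x3 from the other rows.
Row 1 update in column x2: 1 − 1·(5/3) = -2/3.

-2/3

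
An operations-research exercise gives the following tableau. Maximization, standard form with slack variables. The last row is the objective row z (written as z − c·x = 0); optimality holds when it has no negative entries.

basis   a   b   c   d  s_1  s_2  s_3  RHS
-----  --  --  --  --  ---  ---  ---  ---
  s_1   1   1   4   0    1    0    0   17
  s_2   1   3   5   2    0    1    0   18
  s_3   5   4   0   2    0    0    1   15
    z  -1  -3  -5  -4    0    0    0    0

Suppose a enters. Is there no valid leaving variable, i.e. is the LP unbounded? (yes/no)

no

Column a has positive entries in row(s) 1, 2, 3, so the ratio test bounds it — not unbounded.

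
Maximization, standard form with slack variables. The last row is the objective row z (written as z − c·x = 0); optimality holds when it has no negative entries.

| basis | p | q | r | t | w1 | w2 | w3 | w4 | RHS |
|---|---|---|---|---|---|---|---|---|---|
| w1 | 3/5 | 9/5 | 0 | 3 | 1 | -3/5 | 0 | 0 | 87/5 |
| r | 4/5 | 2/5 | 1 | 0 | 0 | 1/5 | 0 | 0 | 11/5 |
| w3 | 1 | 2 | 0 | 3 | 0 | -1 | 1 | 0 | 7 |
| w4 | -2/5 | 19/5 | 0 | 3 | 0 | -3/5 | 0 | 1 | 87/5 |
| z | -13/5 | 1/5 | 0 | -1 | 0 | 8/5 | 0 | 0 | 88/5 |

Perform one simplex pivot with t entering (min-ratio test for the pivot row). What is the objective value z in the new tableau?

Ratio test on column t — row 1: (87/5)/3 = 29/5; row 2: entry 0 ≤ 0; row 3: 7/3 = 7/3; row 4: (87/5)/3 = 29/5. Minimum is 7/3 at row 3 (w3 leaves); pivot element 3.
Pivot on row 3; the z-row RHS becomes 88/5 − (-1)·(7/3) = 299/15.

299/15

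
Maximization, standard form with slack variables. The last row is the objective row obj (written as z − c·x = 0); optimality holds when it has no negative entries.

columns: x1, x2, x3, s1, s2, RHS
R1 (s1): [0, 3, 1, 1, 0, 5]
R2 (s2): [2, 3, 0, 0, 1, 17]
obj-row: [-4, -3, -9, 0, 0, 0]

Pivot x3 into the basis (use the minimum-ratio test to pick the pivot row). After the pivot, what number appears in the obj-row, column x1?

-4

Ratio test on column x3 — row 1: 5/1 = 5; row 2: entry 0 ≤ 0. Minimum is 5 at row 1 (s1 leaves); pivot element 1.
Divide row 1 by 1; eliminate column x3 from the other rows.
obj-row update in column x1: -4 − (-9)·0 = -4.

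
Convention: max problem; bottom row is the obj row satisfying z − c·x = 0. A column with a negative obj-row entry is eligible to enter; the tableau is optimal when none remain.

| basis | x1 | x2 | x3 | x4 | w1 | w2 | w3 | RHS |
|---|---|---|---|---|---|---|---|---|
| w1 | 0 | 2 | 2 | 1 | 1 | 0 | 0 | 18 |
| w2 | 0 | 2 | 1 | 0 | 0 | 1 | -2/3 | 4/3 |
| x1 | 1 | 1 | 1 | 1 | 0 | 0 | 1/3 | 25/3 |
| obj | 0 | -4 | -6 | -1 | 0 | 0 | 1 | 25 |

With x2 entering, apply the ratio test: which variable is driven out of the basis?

w2

Column x2 entries and ratios — w1: 18/2 = 9; w2: (4/3)/2 = 2/3; x1: (25/3)/1 = 25/3.
Smallest ratio is 2/3 in the row of w2, so w2 leaves.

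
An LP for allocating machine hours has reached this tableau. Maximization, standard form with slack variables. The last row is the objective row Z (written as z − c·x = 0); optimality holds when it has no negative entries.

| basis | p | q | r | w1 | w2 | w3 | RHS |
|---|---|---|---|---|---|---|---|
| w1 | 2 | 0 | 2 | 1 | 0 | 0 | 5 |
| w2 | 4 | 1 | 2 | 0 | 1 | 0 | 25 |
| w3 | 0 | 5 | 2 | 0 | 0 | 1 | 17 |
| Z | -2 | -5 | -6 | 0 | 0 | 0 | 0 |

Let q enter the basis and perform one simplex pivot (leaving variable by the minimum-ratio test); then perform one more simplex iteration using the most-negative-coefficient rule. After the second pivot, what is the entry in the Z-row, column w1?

2

Ratio test on column q — row 1: entry 0 ≤ 0; row 2: 25/1 = 25; row 3: 17/5 = 17/5. Minimum is 17/5 at row 3 (w3 leaves); pivot element 5.
Divide row 3 by 5; eliminate column q from the other rows.
Second iteration: most negative Z-row entry is -4 in column r, so r enters.
Ratio test on column r — row 1: 5/2 = 5/2; row 2: (108/5)/(8/5) = 27/2; row 3: (17/5)/(2/5) = 17/2. Minimum is 5/2 at row 1 (w1 leaves); pivot element 2.
Divide row 1 by 2; eliminate column r from the other rows.
After both pivots, the entry at the Z-row, column w1 is 2.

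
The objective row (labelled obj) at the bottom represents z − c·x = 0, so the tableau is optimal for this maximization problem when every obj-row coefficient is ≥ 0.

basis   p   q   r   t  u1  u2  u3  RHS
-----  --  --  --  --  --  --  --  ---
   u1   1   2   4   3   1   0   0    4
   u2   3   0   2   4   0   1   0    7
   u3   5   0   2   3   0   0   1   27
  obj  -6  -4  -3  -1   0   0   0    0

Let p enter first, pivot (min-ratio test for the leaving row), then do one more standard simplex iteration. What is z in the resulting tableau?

52/3

Ratio test on column p — row 1: 4/1 = 4; row 2: 7/3 = 7/3; row 3: 27/5 = 27/5. Minimum is 7/3 at row 2 (u2 leaves); pivot element 3.
Pivot on row 2; the obj-row RHS becomes 0 − (-6)·(7/3) = 14.
Next entering variable (most negative obj-row entry -4): q.
Ratio test on column q — row 1: (5/3)/2 = 5/6; row 2: entry 0 ≤ 0; row 3: entry 0 ≤ 0. Minimum is 5/6 at row 1 (u1 leaves); pivot element 2.
After the second pivot the obj-row RHS is 14 − (-4)·(5/6) = 52/3.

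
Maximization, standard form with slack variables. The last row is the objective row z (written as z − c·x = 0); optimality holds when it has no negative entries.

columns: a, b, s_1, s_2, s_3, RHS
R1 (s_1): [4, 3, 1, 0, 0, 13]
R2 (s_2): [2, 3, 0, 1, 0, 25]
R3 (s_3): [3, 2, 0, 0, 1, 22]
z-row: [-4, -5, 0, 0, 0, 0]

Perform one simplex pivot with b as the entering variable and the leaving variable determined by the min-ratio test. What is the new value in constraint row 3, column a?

Ratio test on column b — row 1: 13/3 = 13/3; row 2: 25/3 = 25/3; row 3: 22/2 = 11. Minimum is 13/3 at row 1 (s_1 leaves); pivot element 3.
Divide row 1 by 3; eliminate column b from the other rows.
Row 3 update in column a: 3 − 2·(4/3) = 1/3.

1/3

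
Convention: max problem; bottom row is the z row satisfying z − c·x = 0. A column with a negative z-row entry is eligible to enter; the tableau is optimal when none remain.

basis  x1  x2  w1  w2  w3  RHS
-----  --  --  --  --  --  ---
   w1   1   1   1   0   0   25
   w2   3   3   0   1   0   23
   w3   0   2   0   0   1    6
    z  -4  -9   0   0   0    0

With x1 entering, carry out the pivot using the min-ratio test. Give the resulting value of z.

Ratio test on column x1 — row 1: 25/1 = 25; row 2: 23/3 = 23/3; row 3: entry 0 ≤ 0. Minimum is 23/3 at row 2 (w2 leaves); pivot element 3.
Pivot on row 2; the z-row RHS becomes 0 − (-4)·(23/3) = 92/3.

92/3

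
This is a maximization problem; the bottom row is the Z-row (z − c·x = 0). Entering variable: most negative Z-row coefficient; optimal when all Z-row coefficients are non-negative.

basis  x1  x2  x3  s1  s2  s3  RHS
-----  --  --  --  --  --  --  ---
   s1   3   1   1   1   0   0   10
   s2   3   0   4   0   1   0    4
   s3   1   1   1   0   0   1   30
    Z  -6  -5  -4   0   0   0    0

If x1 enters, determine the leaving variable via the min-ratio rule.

s2

Column x1 entries and ratios — s1: 10/3 = 10/3; s2: 4/3 = 4/3; s3: 30/1 = 30.
Smallest ratio is 4/3 in the row of s2, so s2 leaves.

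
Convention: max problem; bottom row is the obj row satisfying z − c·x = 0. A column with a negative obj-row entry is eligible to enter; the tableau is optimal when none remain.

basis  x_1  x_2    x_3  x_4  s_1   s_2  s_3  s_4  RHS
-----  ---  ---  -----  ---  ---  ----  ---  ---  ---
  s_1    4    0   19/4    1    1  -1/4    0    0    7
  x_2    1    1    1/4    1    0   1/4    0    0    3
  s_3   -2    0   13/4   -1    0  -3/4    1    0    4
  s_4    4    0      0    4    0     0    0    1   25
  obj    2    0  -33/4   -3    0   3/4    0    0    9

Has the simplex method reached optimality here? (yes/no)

no

The obj-row has a negative entry -33/4 in column x_3, so it is not optimal.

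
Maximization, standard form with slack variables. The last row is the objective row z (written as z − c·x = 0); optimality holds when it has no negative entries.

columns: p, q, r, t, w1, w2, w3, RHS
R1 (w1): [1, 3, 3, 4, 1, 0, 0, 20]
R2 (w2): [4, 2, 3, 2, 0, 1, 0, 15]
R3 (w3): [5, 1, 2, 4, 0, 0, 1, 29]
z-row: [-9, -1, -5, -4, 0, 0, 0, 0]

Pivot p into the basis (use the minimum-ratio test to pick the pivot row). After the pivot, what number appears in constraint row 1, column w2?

Ratio test on column p — row 1: 20/1 = 20; row 2: 15/4 = 15/4; row 3: 29/5 = 29/5. Minimum is 15/4 at row 2 (w2 leaves); pivot element 4.
Divide row 2 by 4; eliminate column p from the other rows.
Row 1 update in column w2: 0 − 1·(1/4) = -1/4.

-1/4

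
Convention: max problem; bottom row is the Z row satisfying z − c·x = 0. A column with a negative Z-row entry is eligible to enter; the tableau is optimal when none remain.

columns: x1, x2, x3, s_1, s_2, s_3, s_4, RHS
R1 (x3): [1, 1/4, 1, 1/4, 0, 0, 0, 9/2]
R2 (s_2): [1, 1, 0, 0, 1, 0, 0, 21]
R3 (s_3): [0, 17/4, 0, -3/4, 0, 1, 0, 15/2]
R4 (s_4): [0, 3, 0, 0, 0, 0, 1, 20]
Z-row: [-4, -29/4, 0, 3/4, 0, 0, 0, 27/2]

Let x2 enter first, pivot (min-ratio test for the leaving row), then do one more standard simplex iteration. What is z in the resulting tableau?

Ratio test on column x2 — row 1: (9/2)/(1/4) = 18; row 2: 21/1 = 21; row 3: (15/2)/(17/4) = 30/17; row 4: 20/3 = 20/3. Minimum is 30/17 at row 3 (s_3 leaves); pivot element 17/4.
Pivot on row 3; the Z-row RHS becomes 27/2 − (-29/4)·(30/17) = 447/17.
Next entering variable (most negative Z-row entry -4): x1.
Ratio test on column x1 — row 1: (69/17)/1 = 69/17; row 2: (327/17)/1 = 327/17; row 3: entry 0 ≤ 0; row 4: entry 0 ≤ 0. Minimum is 69/17 at row 1 (x3 leaves); pivot element 1.
After the second pivot the Z-row RHS is 447/17 − (-4)·(69/17) = 723/17.

723/17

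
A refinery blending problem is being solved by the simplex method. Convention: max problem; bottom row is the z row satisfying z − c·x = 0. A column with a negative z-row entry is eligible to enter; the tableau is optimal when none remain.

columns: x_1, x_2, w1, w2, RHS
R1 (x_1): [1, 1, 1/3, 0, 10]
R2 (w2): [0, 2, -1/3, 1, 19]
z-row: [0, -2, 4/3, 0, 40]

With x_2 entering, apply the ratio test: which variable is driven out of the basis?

Column x_2 entries and ratios — x_1: 10/1 = 10; w2: 19/2 = 19/2.
Smallest ratio is 19/2 in the row of w2, so w2 leaves.

w2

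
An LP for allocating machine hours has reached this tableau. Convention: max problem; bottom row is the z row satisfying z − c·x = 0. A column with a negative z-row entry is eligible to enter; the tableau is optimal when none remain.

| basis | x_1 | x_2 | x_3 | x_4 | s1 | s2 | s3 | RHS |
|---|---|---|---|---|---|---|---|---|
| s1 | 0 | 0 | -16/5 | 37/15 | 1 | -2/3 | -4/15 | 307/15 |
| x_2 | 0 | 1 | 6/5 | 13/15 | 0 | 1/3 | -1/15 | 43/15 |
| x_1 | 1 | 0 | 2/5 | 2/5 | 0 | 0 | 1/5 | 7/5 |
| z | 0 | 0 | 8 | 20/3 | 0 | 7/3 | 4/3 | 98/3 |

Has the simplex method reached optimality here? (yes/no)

yes

Every z-row coefficient is ≥ 0, so the tableau is optimal.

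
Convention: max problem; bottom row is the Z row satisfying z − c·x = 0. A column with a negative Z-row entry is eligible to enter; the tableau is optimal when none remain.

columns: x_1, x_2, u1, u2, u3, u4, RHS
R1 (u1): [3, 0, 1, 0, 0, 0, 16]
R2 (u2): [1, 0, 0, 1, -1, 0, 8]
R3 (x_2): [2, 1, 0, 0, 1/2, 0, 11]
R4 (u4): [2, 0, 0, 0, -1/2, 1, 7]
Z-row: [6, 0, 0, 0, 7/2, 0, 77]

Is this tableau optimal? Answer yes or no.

Every Z-row coefficient is ≥ 0, so the tableau is optimal.

yes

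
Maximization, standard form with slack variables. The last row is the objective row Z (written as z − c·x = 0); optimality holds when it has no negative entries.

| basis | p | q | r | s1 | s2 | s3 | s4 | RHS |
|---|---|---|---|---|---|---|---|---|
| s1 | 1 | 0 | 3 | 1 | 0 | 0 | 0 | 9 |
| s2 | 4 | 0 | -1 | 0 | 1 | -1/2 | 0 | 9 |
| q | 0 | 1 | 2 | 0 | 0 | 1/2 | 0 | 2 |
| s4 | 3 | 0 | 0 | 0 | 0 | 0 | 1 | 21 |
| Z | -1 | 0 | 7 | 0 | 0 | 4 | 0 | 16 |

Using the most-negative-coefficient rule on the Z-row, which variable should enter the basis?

Negative Z-row entries: p: -1.
The most negative is -1 in column p, so p enters.

p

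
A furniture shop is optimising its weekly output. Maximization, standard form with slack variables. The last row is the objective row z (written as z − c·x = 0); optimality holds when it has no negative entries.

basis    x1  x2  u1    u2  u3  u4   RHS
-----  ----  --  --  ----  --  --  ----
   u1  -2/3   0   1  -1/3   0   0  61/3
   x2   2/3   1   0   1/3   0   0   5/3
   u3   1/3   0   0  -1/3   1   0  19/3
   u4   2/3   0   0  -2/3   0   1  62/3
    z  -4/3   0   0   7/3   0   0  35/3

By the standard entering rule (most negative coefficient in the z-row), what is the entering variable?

x1

Negative z-row entries: x1: -4/3.
The most negative is -4/3 in column x1, so x1 enters.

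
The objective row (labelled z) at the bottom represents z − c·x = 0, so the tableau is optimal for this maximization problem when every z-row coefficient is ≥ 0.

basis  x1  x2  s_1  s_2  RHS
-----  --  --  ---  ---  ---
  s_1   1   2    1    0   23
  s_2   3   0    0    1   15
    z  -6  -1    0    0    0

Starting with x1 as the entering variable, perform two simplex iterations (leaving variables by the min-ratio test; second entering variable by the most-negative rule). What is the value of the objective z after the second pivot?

39

Ratio test on column x1 — row 1: 23/1 = 23; row 2: 15/3 = 5. Minimum is 5 at row 2 (s_2 leaves); pivot element 3.
Pivot on row 2; the z-row RHS becomes 0 − (-6)·5 = 30.
Next entering variable (most negative z-row entry -1): x2.
Ratio test on column x2 — row 1: 18/2 = 9; row 2: entry 0 ≤ 0. Minimum is 9 at row 1 (s_1 leaves); pivot element 2.
After the second pivot the z-row RHS is 30 − (-1)·9 = 39.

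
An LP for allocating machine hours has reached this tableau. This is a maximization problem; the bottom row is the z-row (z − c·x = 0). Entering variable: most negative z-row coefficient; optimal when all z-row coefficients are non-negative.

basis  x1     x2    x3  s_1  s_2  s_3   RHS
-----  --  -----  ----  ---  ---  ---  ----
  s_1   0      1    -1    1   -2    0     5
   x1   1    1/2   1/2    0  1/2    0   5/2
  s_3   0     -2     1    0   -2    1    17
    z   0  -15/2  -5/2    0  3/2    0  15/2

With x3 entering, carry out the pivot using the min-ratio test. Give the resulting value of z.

Ratio test on column x3 — row 1: entry -1 ≤ 0; row 2: (5/2)/(1/2) = 5; row 3: 17/1 = 17. Minimum is 5 at row 2 (x1 leaves); pivot element 1/2.
Pivot on row 2; the z-row RHS becomes 15/2 − (-5/2)·5 = 20.

20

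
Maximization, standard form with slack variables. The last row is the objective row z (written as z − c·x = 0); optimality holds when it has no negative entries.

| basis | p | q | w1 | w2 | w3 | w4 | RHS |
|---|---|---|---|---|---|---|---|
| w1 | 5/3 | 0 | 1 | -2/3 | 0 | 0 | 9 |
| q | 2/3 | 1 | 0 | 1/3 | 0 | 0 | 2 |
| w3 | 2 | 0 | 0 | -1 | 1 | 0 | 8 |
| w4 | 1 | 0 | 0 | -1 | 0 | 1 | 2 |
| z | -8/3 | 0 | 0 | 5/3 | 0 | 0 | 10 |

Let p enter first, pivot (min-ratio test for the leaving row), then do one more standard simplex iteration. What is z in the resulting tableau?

16

Ratio test on column p — row 1: 9/(5/3) = 27/5; row 2: 2/(2/3) = 3; row 3: 8/2 = 4; row 4: 2/1 = 2. Minimum is 2 at row 4 (w4 leaves); pivot element 1.
Pivot on row 4; the z-row RHS becomes 10 − (-8/3)·2 = 46/3.
Next entering variable (most negative z-row entry -1): w2.
Ratio test on column w2 — row 1: (17/3)/1 = 17/3; row 2: (2/3)/1 = 2/3; row 3: 4/1 = 4; row 4: entry -1 ≤ 0. Minimum is 2/3 at row 2 (q leaves); pivot element 1.
After the second pivot the z-row RHS is 46/3 − (-1)·(2/3) = 16.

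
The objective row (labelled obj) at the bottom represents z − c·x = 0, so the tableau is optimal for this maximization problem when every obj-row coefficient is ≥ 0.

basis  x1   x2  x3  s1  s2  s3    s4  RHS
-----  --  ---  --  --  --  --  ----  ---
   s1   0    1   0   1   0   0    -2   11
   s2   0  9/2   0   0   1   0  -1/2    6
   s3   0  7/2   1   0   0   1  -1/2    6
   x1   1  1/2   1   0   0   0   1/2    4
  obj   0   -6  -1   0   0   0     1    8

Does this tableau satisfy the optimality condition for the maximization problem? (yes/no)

no

The obj-row has a negative entry -6 in column x2, so it is not optimal.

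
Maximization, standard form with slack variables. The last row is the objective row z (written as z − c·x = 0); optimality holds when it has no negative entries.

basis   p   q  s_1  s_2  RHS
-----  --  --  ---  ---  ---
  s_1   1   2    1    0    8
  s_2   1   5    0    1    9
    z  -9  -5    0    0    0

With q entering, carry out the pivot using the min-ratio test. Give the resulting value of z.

Ratio test on column q — row 1: 8/2 = 4; row 2: 9/5 = 9/5. Minimum is 9/5 at row 2 (s_2 leaves); pivot element 5.
Pivot on row 2; the z-row RHS becomes 0 − (-5)·(9/5) = 9.

9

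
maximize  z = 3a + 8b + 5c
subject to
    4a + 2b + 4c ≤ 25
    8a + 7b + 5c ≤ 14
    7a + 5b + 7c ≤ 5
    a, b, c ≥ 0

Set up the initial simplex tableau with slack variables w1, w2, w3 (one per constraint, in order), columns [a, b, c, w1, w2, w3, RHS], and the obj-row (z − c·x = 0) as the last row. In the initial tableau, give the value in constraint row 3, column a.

7

Constraint 3 has coefficient 7 on a.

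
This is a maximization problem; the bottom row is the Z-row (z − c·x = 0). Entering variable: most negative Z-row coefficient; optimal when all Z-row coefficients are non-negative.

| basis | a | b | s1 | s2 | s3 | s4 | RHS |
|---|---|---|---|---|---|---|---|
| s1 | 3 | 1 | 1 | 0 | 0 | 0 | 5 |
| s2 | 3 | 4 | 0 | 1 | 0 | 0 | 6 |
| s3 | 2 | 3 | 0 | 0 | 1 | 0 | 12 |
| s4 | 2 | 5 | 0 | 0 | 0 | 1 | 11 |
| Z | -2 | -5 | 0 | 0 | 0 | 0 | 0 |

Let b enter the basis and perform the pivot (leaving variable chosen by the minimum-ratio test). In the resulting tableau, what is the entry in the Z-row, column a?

7/4

Ratio test on column b — row 1: 5/1 = 5; row 2: 6/4 = 3/2; row 3: 12/3 = 4; row 4: 11/5 = 11/5. Minimum is 3/2 at row 2 (s2 leaves); pivot element 4.
Divide row 2 by 4; eliminate column b from the other rows.
Z-row update in column a: -2 − (-5)·(3/4) = 7/4.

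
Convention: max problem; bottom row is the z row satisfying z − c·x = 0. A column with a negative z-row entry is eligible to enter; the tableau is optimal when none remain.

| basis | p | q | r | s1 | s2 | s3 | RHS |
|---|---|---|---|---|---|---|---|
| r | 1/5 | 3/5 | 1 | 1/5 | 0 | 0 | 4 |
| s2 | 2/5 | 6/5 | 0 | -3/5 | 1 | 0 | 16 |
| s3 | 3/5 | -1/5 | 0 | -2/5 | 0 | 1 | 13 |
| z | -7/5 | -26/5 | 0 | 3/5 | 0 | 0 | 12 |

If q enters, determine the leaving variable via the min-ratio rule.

r

Column q entries and ratios — r: 4/(3/5) = 20/3; s2: 16/(6/5) = 40/3; s3: -1/5 ≤ 0, skip.
Smallest ratio is 20/3 in the row of r, so r leaves.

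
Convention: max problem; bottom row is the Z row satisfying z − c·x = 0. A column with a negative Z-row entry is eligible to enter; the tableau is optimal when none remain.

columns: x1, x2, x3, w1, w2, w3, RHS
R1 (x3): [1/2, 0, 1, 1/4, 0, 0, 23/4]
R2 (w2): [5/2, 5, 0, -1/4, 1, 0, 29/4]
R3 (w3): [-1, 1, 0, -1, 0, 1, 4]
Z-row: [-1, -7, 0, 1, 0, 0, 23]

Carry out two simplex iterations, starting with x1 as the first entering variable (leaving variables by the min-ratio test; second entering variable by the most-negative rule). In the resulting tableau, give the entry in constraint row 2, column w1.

-1/20

Ratio test on column x1 — row 1: (23/4)/(1/2) = 23/2; row 2: (29/4)/(5/2) = 29/10; row 3: entry -1 ≤ 0. Minimum is 29/10 at row 2 (w2 leaves); pivot element 5/2.
Divide row 2 by 5/2; eliminate column x1 from the other rows.
Second iteration: most negative Z-row entry is -5 in column x2, so x2 enters.
Ratio test on column x2 — row 1: entry -1 ≤ 0; row 2: (29/10)/2 = 29/20; row 3: (69/10)/3 = 23/10. Minimum is 29/20 at row 2 (x1 leaves); pivot element 2.
Divide row 2 by 2; eliminate column x2 from the other rows.
After both pivots, the entry at constraint row 2, column w1 is -1/20.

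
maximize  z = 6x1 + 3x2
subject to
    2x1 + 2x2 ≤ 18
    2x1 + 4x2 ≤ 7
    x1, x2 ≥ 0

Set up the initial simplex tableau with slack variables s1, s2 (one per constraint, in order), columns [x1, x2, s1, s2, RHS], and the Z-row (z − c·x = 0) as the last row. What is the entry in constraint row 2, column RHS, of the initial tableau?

The RHS of constraint 2 is b_2 = 7.

7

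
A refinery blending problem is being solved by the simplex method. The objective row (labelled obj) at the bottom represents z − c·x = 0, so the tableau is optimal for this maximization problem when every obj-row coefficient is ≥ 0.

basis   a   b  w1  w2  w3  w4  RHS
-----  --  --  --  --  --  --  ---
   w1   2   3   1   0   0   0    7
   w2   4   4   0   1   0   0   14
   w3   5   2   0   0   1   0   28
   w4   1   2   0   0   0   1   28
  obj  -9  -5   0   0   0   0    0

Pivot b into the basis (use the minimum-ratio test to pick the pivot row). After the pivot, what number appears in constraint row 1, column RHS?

7/3

Ratio test on column b — row 1: 7/3 = 7/3; row 2: 14/4 = 7/2; row 3: 28/2 = 14; row 4: 28/2 = 14. Minimum is 7/3 at row 1 (w1 leaves); pivot element 3.
Divide row 1 by 3; eliminate column b from the other rows.
In the new row 1, the RHS entry is the old entry divided by the pivot: 7/3 = 7/3.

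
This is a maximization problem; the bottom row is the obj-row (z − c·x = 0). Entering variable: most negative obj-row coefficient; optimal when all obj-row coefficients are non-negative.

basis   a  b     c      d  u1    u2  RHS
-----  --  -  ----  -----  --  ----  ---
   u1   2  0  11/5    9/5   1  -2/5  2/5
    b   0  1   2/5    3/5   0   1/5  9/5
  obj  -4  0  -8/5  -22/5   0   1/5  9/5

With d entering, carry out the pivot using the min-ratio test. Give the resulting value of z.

25/9

Ratio test on column d — row 1: (2/5)/(9/5) = 2/9; row 2: (9/5)/(3/5) = 3. Minimum is 2/9 at row 1 (u1 leaves); pivot element 9/5.
Pivot on row 1; the obj-row RHS becomes 9/5 − (-22/5)·(2/9) = 25/9.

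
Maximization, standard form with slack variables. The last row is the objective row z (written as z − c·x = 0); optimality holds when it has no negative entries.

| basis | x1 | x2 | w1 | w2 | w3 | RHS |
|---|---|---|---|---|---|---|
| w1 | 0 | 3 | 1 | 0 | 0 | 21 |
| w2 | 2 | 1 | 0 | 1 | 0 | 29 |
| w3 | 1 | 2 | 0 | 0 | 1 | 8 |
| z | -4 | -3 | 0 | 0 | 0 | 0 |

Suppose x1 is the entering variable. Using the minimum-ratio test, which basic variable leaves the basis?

w3

Column x1 entries and ratios — w1: 0 ≤ 0, skip; w2: 29/2 = 29/2; w3: 8/1 = 8.
Smallest ratio is 8 in the row of w3, so w3 leaves.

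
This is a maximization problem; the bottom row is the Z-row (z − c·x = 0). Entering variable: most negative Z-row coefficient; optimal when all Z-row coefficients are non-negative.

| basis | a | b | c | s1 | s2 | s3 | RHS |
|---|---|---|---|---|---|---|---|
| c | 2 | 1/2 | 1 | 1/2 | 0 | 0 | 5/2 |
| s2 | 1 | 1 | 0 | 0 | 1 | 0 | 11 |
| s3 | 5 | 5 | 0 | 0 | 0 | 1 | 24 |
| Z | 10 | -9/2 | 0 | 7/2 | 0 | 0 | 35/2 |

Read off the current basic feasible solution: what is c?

c is basic (row 1); its value is the RHS of that row, 5/2.

5/2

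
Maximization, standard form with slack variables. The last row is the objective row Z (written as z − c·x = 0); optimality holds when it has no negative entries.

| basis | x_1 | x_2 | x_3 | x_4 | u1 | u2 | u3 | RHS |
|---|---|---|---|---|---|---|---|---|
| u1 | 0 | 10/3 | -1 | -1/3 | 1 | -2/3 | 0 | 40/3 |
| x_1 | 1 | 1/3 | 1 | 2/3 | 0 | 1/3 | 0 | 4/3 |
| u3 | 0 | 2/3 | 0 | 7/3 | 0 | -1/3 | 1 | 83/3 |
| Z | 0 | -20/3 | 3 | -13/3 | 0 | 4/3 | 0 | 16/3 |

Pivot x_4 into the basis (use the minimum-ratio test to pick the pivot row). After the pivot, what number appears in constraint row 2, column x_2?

Ratio test on column x_4 — row 1: entry -1/3 ≤ 0; row 2: (4/3)/(2/3) = 2; row 3: (83/3)/(7/3) = 83/7. Minimum is 2 at row 2 (x_1 leaves); pivot element 2/3.
Divide row 2 by 2/3; eliminate column x_4 from the other rows.
In the new row 2, the x_2 entry is the old entry divided by the pivot: (1/3)/(2/3) = 1/2.

1/2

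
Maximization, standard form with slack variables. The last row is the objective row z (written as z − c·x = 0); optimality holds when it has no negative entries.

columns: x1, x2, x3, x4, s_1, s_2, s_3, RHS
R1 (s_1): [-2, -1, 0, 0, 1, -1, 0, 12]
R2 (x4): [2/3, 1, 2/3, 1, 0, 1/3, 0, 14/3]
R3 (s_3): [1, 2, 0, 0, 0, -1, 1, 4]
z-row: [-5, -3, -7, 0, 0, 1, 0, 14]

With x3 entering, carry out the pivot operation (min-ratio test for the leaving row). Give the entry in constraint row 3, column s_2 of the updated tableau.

-1

Ratio test on column x3 — row 1: entry 0 ≤ 0; row 2: (14/3)/(2/3) = 7; row 3: entry 0 ≤ 0. Minimum is 7 at row 2 (x4 leaves); pivot element 2/3.
Divide row 2 by 2/3; eliminate column x3 from the other rows.
Row 3 update in column s_2: -1 − 0·(1/2) = -1.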